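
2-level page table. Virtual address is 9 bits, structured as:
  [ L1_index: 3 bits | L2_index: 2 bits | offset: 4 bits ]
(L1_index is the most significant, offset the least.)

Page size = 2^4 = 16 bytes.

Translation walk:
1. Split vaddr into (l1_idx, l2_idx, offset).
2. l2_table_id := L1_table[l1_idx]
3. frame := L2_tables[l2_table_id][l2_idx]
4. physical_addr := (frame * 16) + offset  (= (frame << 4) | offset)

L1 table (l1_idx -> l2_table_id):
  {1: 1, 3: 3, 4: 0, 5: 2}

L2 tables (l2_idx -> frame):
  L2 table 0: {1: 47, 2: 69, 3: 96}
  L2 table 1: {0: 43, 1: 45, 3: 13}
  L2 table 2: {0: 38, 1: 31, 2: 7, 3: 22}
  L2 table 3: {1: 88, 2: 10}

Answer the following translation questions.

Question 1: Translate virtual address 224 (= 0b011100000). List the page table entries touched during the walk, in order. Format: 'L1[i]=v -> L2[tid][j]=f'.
vaddr = 224 = 0b011100000
Split: l1_idx=3, l2_idx=2, offset=0

Answer: L1[3]=3 -> L2[3][2]=10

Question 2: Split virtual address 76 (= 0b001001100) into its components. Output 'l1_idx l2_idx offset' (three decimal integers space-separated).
vaddr = 76 = 0b001001100
  top 3 bits -> l1_idx = 1
  next 2 bits -> l2_idx = 0
  bottom 4 bits -> offset = 12

Answer: 1 0 12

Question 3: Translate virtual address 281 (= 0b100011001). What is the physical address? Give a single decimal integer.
Answer: 761

Derivation:
vaddr = 281 = 0b100011001
Split: l1_idx=4, l2_idx=1, offset=9
L1[4] = 0
L2[0][1] = 47
paddr = 47 * 16 + 9 = 761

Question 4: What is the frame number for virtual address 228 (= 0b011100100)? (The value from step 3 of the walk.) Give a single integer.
Answer: 10

Derivation:
vaddr = 228: l1_idx=3, l2_idx=2
L1[3] = 3; L2[3][2] = 10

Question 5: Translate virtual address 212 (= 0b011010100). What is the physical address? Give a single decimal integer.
vaddr = 212 = 0b011010100
Split: l1_idx=3, l2_idx=1, offset=4
L1[3] = 3
L2[3][1] = 88
paddr = 88 * 16 + 4 = 1412

Answer: 1412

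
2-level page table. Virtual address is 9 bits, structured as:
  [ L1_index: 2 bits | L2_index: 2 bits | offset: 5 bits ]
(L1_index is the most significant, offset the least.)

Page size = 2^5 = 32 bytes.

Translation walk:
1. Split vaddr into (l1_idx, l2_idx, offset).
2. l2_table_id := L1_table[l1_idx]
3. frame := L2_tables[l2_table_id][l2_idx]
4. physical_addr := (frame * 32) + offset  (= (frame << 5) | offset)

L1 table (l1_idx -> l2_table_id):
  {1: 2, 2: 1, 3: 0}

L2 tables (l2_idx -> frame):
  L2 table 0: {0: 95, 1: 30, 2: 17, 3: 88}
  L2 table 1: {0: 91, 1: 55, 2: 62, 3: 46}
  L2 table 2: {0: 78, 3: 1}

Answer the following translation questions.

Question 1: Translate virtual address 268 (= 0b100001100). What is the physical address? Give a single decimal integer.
Answer: 2924

Derivation:
vaddr = 268 = 0b100001100
Split: l1_idx=2, l2_idx=0, offset=12
L1[2] = 1
L2[1][0] = 91
paddr = 91 * 32 + 12 = 2924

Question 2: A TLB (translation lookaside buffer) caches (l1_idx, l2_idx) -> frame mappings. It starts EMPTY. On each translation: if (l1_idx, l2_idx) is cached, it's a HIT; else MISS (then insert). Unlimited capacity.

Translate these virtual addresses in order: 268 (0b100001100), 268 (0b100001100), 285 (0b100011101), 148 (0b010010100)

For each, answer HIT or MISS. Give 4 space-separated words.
Answer: MISS HIT HIT MISS

Derivation:
vaddr=268: (2,0) not in TLB -> MISS, insert
vaddr=268: (2,0) in TLB -> HIT
vaddr=285: (2,0) in TLB -> HIT
vaddr=148: (1,0) not in TLB -> MISS, insert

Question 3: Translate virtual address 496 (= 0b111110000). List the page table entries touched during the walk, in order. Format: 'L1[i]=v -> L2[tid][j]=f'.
vaddr = 496 = 0b111110000
Split: l1_idx=3, l2_idx=3, offset=16

Answer: L1[3]=0 -> L2[0][3]=88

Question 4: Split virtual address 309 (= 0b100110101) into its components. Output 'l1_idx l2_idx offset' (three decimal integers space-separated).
vaddr = 309 = 0b100110101
  top 2 bits -> l1_idx = 2
  next 2 bits -> l2_idx = 1
  bottom 5 bits -> offset = 21

Answer: 2 1 21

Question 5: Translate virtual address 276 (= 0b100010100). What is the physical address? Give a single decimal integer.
vaddr = 276 = 0b100010100
Split: l1_idx=2, l2_idx=0, offset=20
L1[2] = 1
L2[1][0] = 91
paddr = 91 * 32 + 20 = 2932

Answer: 2932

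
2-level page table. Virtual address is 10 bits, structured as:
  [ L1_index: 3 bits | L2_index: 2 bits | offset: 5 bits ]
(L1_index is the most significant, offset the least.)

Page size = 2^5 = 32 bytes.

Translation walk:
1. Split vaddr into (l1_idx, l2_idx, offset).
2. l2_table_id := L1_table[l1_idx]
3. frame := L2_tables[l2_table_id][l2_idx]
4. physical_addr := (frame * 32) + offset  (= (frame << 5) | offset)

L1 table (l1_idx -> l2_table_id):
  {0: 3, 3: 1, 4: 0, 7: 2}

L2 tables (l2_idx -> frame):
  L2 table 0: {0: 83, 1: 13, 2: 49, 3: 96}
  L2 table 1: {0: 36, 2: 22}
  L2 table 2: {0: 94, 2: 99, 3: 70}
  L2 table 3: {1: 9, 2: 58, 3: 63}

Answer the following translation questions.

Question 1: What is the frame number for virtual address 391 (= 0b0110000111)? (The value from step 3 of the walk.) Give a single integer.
Answer: 36

Derivation:
vaddr = 391: l1_idx=3, l2_idx=0
L1[3] = 1; L2[1][0] = 36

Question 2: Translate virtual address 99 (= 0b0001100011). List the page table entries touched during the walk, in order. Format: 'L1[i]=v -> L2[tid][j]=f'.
Answer: L1[0]=3 -> L2[3][3]=63

Derivation:
vaddr = 99 = 0b0001100011
Split: l1_idx=0, l2_idx=3, offset=3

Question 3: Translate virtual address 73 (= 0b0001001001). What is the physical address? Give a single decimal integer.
vaddr = 73 = 0b0001001001
Split: l1_idx=0, l2_idx=2, offset=9
L1[0] = 3
L2[3][2] = 58
paddr = 58 * 32 + 9 = 1865

Answer: 1865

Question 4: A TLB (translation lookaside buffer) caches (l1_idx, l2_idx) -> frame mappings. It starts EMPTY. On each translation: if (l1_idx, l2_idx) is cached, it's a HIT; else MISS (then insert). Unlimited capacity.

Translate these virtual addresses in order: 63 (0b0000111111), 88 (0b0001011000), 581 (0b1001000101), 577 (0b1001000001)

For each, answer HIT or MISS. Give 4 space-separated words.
vaddr=63: (0,1) not in TLB -> MISS, insert
vaddr=88: (0,2) not in TLB -> MISS, insert
vaddr=581: (4,2) not in TLB -> MISS, insert
vaddr=577: (4,2) in TLB -> HIT

Answer: MISS MISS MISS HIT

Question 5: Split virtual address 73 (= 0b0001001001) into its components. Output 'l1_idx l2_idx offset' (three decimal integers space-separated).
vaddr = 73 = 0b0001001001
  top 3 bits -> l1_idx = 0
  next 2 bits -> l2_idx = 2
  bottom 5 bits -> offset = 9

Answer: 0 2 9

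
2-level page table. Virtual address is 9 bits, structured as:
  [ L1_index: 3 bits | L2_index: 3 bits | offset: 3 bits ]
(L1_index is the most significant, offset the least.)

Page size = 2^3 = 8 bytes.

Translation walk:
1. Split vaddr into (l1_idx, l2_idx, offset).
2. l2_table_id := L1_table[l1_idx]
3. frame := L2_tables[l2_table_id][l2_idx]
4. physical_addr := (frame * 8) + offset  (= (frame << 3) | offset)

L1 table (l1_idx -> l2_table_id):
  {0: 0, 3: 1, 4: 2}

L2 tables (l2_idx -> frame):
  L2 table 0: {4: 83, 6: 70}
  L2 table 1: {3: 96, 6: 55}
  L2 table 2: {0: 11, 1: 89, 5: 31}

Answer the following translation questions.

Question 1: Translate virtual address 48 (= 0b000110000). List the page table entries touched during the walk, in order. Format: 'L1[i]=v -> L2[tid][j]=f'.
Answer: L1[0]=0 -> L2[0][6]=70

Derivation:
vaddr = 48 = 0b000110000
Split: l1_idx=0, l2_idx=6, offset=0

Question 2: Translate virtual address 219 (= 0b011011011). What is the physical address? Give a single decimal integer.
Answer: 771

Derivation:
vaddr = 219 = 0b011011011
Split: l1_idx=3, l2_idx=3, offset=3
L1[3] = 1
L2[1][3] = 96
paddr = 96 * 8 + 3 = 771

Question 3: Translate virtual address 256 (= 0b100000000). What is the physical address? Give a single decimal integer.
vaddr = 256 = 0b100000000
Split: l1_idx=4, l2_idx=0, offset=0
L1[4] = 2
L2[2][0] = 11
paddr = 11 * 8 + 0 = 88

Answer: 88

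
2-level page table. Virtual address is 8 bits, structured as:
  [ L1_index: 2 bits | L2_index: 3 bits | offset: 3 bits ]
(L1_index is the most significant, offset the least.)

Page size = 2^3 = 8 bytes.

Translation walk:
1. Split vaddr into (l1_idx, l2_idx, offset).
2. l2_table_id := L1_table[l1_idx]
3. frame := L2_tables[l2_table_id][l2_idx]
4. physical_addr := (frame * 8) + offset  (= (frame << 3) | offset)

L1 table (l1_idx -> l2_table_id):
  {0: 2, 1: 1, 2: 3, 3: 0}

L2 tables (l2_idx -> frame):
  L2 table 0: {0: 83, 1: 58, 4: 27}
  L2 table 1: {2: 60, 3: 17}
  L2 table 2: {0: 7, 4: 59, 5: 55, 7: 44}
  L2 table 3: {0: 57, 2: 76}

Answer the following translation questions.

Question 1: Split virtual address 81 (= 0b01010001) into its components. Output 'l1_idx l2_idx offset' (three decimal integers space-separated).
Answer: 1 2 1

Derivation:
vaddr = 81 = 0b01010001
  top 2 bits -> l1_idx = 1
  next 3 bits -> l2_idx = 2
  bottom 3 bits -> offset = 1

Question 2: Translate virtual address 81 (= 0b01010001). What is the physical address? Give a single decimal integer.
Answer: 481

Derivation:
vaddr = 81 = 0b01010001
Split: l1_idx=1, l2_idx=2, offset=1
L1[1] = 1
L2[1][2] = 60
paddr = 60 * 8 + 1 = 481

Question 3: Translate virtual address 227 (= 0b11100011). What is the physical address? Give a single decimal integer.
Answer: 219

Derivation:
vaddr = 227 = 0b11100011
Split: l1_idx=3, l2_idx=4, offset=3
L1[3] = 0
L2[0][4] = 27
paddr = 27 * 8 + 3 = 219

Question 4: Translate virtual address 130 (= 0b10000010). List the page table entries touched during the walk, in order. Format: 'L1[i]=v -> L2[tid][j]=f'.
Answer: L1[2]=3 -> L2[3][0]=57

Derivation:
vaddr = 130 = 0b10000010
Split: l1_idx=2, l2_idx=0, offset=2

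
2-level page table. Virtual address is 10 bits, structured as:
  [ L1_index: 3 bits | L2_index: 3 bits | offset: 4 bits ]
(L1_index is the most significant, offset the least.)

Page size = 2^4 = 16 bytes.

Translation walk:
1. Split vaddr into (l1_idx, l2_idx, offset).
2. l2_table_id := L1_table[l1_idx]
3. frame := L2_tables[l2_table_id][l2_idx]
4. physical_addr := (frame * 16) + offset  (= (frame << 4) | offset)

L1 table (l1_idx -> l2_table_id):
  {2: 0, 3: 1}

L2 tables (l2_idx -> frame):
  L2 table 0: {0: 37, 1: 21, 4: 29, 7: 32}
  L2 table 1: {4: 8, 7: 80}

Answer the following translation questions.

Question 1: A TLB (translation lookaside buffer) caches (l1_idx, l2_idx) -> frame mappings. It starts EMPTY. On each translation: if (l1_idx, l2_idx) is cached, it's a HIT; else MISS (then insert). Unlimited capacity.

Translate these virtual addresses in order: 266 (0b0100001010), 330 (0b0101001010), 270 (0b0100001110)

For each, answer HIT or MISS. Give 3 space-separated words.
Answer: MISS MISS HIT

Derivation:
vaddr=266: (2,0) not in TLB -> MISS, insert
vaddr=330: (2,4) not in TLB -> MISS, insert
vaddr=270: (2,0) in TLB -> HIT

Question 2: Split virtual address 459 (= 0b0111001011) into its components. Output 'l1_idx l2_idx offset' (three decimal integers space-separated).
Answer: 3 4 11

Derivation:
vaddr = 459 = 0b0111001011
  top 3 bits -> l1_idx = 3
  next 3 bits -> l2_idx = 4
  bottom 4 bits -> offset = 11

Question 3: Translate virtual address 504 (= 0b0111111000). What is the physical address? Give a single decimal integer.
Answer: 1288

Derivation:
vaddr = 504 = 0b0111111000
Split: l1_idx=3, l2_idx=7, offset=8
L1[3] = 1
L2[1][7] = 80
paddr = 80 * 16 + 8 = 1288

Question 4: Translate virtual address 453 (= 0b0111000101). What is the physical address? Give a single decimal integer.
Answer: 133

Derivation:
vaddr = 453 = 0b0111000101
Split: l1_idx=3, l2_idx=4, offset=5
L1[3] = 1
L2[1][4] = 8
paddr = 8 * 16 + 5 = 133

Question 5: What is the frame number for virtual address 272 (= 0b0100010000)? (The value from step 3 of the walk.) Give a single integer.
vaddr = 272: l1_idx=2, l2_idx=1
L1[2] = 0; L2[0][1] = 21

Answer: 21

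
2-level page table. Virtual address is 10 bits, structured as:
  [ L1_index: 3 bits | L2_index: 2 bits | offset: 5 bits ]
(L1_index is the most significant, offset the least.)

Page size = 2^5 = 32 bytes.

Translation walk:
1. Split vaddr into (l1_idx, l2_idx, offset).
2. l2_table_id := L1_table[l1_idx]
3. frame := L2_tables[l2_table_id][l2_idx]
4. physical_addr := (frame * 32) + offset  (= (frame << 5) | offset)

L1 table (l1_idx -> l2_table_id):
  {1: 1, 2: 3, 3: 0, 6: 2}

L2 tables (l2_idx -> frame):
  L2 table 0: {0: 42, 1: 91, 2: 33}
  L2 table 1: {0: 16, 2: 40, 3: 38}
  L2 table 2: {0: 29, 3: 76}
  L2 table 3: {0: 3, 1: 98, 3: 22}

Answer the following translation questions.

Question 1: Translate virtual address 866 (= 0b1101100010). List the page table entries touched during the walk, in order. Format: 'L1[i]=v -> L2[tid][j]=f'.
vaddr = 866 = 0b1101100010
Split: l1_idx=6, l2_idx=3, offset=2

Answer: L1[6]=2 -> L2[2][3]=76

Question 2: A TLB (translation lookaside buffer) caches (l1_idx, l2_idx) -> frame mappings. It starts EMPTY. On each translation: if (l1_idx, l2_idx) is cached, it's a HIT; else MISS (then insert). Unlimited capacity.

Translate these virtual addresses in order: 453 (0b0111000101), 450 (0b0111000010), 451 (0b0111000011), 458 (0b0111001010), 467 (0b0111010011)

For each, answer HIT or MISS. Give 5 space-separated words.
vaddr=453: (3,2) not in TLB -> MISS, insert
vaddr=450: (3,2) in TLB -> HIT
vaddr=451: (3,2) in TLB -> HIT
vaddr=458: (3,2) in TLB -> HIT
vaddr=467: (3,2) in TLB -> HIT

Answer: MISS HIT HIT HIT HIT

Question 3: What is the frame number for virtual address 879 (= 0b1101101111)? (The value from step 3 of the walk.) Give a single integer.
Answer: 76

Derivation:
vaddr = 879: l1_idx=6, l2_idx=3
L1[6] = 2; L2[2][3] = 76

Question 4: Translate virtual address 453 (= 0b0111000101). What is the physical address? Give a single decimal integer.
Answer: 1061

Derivation:
vaddr = 453 = 0b0111000101
Split: l1_idx=3, l2_idx=2, offset=5
L1[3] = 0
L2[0][2] = 33
paddr = 33 * 32 + 5 = 1061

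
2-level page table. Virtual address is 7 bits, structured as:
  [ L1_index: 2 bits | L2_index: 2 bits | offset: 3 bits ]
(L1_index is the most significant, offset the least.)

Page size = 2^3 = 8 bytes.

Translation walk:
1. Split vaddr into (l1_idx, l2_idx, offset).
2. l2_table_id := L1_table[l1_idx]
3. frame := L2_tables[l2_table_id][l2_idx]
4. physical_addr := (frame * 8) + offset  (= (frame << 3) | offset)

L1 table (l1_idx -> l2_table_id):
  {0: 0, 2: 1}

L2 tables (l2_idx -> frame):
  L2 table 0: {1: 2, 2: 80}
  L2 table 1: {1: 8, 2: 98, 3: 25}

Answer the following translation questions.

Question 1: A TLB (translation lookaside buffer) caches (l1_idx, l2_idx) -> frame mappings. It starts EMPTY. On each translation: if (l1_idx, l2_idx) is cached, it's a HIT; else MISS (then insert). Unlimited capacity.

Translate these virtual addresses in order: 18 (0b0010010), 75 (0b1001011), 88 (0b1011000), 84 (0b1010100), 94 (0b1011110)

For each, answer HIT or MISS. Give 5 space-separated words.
vaddr=18: (0,2) not in TLB -> MISS, insert
vaddr=75: (2,1) not in TLB -> MISS, insert
vaddr=88: (2,3) not in TLB -> MISS, insert
vaddr=84: (2,2) not in TLB -> MISS, insert
vaddr=94: (2,3) in TLB -> HIT

Answer: MISS MISS MISS MISS HIT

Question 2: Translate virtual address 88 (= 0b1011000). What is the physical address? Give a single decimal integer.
Answer: 200

Derivation:
vaddr = 88 = 0b1011000
Split: l1_idx=2, l2_idx=3, offset=0
L1[2] = 1
L2[1][3] = 25
paddr = 25 * 8 + 0 = 200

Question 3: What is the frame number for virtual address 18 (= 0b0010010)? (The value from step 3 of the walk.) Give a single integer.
vaddr = 18: l1_idx=0, l2_idx=2
L1[0] = 0; L2[0][2] = 80

Answer: 80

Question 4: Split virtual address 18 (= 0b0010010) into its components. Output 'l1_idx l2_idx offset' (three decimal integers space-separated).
vaddr = 18 = 0b0010010
  top 2 bits -> l1_idx = 0
  next 2 bits -> l2_idx = 2
  bottom 3 bits -> offset = 2

Answer: 0 2 2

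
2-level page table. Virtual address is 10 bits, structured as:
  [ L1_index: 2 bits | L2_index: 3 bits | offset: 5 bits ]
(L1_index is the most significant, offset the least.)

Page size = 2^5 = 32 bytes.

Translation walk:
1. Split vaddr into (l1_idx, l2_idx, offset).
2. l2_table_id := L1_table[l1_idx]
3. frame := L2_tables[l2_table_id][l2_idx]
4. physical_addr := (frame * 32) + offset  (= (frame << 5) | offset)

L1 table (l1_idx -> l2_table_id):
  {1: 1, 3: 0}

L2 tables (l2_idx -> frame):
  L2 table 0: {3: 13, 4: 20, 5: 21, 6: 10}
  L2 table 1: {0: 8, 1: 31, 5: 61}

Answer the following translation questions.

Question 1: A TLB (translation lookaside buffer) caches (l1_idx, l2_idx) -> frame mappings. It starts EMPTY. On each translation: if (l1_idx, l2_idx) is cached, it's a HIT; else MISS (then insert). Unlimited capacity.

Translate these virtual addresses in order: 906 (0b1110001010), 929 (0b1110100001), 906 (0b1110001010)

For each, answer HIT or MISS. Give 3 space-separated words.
Answer: MISS MISS HIT

Derivation:
vaddr=906: (3,4) not in TLB -> MISS, insert
vaddr=929: (3,5) not in TLB -> MISS, insert
vaddr=906: (3,4) in TLB -> HIT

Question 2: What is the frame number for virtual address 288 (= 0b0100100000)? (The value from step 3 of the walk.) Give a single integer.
vaddr = 288: l1_idx=1, l2_idx=1
L1[1] = 1; L2[1][1] = 31

Answer: 31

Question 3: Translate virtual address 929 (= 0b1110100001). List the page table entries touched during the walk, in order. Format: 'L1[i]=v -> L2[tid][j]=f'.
vaddr = 929 = 0b1110100001
Split: l1_idx=3, l2_idx=5, offset=1

Answer: L1[3]=0 -> L2[0][5]=21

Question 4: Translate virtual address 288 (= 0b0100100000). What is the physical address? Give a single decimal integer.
Answer: 992

Derivation:
vaddr = 288 = 0b0100100000
Split: l1_idx=1, l2_idx=1, offset=0
L1[1] = 1
L2[1][1] = 31
paddr = 31 * 32 + 0 = 992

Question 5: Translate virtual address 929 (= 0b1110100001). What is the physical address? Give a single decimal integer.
Answer: 673

Derivation:
vaddr = 929 = 0b1110100001
Split: l1_idx=3, l2_idx=5, offset=1
L1[3] = 0
L2[0][5] = 21
paddr = 21 * 32 + 1 = 673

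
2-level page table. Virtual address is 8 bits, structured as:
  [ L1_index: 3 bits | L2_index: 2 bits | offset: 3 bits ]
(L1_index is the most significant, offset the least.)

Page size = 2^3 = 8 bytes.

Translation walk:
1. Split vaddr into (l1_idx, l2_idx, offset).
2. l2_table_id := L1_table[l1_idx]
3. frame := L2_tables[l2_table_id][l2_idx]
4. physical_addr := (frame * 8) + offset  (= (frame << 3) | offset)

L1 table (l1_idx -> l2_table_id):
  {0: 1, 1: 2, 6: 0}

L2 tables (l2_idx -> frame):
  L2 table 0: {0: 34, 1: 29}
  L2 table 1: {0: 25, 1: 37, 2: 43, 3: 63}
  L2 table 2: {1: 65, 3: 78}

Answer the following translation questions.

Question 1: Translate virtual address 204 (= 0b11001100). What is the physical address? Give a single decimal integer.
vaddr = 204 = 0b11001100
Split: l1_idx=6, l2_idx=1, offset=4
L1[6] = 0
L2[0][1] = 29
paddr = 29 * 8 + 4 = 236

Answer: 236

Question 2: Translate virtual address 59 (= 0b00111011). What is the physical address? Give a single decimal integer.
vaddr = 59 = 0b00111011
Split: l1_idx=1, l2_idx=3, offset=3
L1[1] = 2
L2[2][3] = 78
paddr = 78 * 8 + 3 = 627

Answer: 627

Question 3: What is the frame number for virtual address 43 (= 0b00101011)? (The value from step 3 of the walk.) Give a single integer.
Answer: 65

Derivation:
vaddr = 43: l1_idx=1, l2_idx=1
L1[1] = 2; L2[2][1] = 65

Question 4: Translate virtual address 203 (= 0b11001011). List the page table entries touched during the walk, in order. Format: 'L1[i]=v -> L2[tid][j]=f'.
vaddr = 203 = 0b11001011
Split: l1_idx=6, l2_idx=1, offset=3

Answer: L1[6]=0 -> L2[0][1]=29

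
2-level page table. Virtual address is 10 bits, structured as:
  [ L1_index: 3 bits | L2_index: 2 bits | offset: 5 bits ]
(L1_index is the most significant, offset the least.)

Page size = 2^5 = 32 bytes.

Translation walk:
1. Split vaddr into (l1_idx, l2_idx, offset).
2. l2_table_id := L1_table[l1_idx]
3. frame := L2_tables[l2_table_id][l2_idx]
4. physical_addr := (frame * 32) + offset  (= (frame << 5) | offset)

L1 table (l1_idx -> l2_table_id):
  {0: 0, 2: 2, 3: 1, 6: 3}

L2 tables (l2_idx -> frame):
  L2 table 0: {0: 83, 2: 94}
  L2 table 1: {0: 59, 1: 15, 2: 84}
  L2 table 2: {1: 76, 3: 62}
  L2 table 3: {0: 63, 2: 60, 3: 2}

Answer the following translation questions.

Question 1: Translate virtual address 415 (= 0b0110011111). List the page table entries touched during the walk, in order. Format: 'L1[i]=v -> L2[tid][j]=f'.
Answer: L1[3]=1 -> L2[1][0]=59

Derivation:
vaddr = 415 = 0b0110011111
Split: l1_idx=3, l2_idx=0, offset=31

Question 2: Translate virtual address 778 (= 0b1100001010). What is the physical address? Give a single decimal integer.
Answer: 2026

Derivation:
vaddr = 778 = 0b1100001010
Split: l1_idx=6, l2_idx=0, offset=10
L1[6] = 3
L2[3][0] = 63
paddr = 63 * 32 + 10 = 2026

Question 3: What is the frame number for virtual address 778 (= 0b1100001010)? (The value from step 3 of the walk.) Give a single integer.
vaddr = 778: l1_idx=6, l2_idx=0
L1[6] = 3; L2[3][0] = 63

Answer: 63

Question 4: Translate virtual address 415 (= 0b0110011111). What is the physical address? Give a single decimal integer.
Answer: 1919

Derivation:
vaddr = 415 = 0b0110011111
Split: l1_idx=3, l2_idx=0, offset=31
L1[3] = 1
L2[1][0] = 59
paddr = 59 * 32 + 31 = 1919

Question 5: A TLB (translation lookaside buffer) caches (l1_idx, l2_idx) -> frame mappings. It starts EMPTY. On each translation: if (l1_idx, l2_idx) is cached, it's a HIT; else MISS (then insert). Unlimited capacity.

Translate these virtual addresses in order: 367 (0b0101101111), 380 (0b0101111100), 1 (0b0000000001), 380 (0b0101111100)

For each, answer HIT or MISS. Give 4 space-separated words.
vaddr=367: (2,3) not in TLB -> MISS, insert
vaddr=380: (2,3) in TLB -> HIT
vaddr=1: (0,0) not in TLB -> MISS, insert
vaddr=380: (2,3) in TLB -> HIT

Answer: MISS HIT MISS HIT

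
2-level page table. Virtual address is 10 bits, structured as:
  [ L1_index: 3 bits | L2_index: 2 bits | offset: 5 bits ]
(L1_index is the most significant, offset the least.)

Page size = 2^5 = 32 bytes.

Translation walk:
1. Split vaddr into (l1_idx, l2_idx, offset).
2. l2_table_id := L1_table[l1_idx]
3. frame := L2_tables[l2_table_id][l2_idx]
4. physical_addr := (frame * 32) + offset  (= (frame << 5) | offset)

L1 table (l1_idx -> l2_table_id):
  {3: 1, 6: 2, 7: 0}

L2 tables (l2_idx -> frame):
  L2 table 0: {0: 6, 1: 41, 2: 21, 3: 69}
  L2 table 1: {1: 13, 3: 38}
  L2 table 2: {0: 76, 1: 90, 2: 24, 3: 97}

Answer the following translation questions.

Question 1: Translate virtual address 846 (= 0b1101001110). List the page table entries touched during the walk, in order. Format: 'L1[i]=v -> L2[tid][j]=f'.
vaddr = 846 = 0b1101001110
Split: l1_idx=6, l2_idx=2, offset=14

Answer: L1[6]=2 -> L2[2][2]=24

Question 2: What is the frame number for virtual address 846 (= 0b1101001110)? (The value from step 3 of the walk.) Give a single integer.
vaddr = 846: l1_idx=6, l2_idx=2
L1[6] = 2; L2[2][2] = 24

Answer: 24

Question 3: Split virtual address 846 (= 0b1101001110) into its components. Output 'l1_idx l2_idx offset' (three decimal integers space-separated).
vaddr = 846 = 0b1101001110
  top 3 bits -> l1_idx = 6
  next 2 bits -> l2_idx = 2
  bottom 5 bits -> offset = 14

Answer: 6 2 14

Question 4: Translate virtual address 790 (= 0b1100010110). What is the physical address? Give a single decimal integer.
vaddr = 790 = 0b1100010110
Split: l1_idx=6, l2_idx=0, offset=22
L1[6] = 2
L2[2][0] = 76
paddr = 76 * 32 + 22 = 2454

Answer: 2454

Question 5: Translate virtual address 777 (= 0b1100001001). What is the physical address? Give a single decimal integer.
vaddr = 777 = 0b1100001001
Split: l1_idx=6, l2_idx=0, offset=9
L1[6] = 2
L2[2][0] = 76
paddr = 76 * 32 + 9 = 2441

Answer: 2441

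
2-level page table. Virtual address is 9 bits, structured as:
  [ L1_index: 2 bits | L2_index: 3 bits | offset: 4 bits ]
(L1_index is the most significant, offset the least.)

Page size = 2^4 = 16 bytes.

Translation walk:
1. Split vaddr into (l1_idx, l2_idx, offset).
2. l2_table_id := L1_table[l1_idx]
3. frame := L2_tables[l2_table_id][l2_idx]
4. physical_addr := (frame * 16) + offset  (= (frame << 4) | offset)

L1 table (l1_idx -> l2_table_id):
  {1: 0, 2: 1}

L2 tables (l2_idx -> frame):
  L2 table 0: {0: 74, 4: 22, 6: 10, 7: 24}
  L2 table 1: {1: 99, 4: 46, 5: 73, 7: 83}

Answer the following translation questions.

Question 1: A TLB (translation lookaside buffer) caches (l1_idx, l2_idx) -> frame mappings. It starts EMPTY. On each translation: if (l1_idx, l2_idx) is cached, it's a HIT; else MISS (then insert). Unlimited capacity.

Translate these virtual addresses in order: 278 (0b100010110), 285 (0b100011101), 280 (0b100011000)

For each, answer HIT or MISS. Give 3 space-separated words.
Answer: MISS HIT HIT

Derivation:
vaddr=278: (2,1) not in TLB -> MISS, insert
vaddr=285: (2,1) in TLB -> HIT
vaddr=280: (2,1) in TLB -> HIT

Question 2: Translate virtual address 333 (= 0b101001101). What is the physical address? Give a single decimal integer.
Answer: 749

Derivation:
vaddr = 333 = 0b101001101
Split: l1_idx=2, l2_idx=4, offset=13
L1[2] = 1
L2[1][4] = 46
paddr = 46 * 16 + 13 = 749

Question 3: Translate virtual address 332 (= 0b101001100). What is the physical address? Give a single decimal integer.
vaddr = 332 = 0b101001100
Split: l1_idx=2, l2_idx=4, offset=12
L1[2] = 1
L2[1][4] = 46
paddr = 46 * 16 + 12 = 748

Answer: 748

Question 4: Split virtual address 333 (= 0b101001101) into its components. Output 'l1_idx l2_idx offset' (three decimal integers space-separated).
Answer: 2 4 13

Derivation:
vaddr = 333 = 0b101001101
  top 2 bits -> l1_idx = 2
  next 3 bits -> l2_idx = 4
  bottom 4 bits -> offset = 13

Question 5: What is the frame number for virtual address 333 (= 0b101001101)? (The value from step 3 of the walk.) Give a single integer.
vaddr = 333: l1_idx=2, l2_idx=4
L1[2] = 1; L2[1][4] = 46

Answer: 46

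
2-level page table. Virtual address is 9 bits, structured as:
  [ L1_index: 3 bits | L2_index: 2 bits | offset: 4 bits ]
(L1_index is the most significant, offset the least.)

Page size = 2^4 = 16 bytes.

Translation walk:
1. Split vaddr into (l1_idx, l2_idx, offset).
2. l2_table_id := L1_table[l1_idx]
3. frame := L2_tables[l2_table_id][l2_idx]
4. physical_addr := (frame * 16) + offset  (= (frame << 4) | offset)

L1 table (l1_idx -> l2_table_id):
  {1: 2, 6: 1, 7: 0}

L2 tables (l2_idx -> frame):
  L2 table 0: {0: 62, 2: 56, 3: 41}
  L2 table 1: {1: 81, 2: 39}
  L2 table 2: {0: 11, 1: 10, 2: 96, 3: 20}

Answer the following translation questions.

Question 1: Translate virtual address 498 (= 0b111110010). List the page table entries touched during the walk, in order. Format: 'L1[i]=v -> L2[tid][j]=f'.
Answer: L1[7]=0 -> L2[0][3]=41

Derivation:
vaddr = 498 = 0b111110010
Split: l1_idx=7, l2_idx=3, offset=2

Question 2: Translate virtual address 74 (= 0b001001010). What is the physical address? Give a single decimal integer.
Answer: 186

Derivation:
vaddr = 74 = 0b001001010
Split: l1_idx=1, l2_idx=0, offset=10
L1[1] = 2
L2[2][0] = 11
paddr = 11 * 16 + 10 = 186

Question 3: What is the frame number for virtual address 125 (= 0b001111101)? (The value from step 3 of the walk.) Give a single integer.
Answer: 20

Derivation:
vaddr = 125: l1_idx=1, l2_idx=3
L1[1] = 2; L2[2][3] = 20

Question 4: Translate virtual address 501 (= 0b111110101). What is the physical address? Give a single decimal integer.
vaddr = 501 = 0b111110101
Split: l1_idx=7, l2_idx=3, offset=5
L1[7] = 0
L2[0][3] = 41
paddr = 41 * 16 + 5 = 661

Answer: 661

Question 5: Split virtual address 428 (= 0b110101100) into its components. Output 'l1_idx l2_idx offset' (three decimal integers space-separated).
Answer: 6 2 12

Derivation:
vaddr = 428 = 0b110101100
  top 3 bits -> l1_idx = 6
  next 2 bits -> l2_idx = 2
  bottom 4 bits -> offset = 12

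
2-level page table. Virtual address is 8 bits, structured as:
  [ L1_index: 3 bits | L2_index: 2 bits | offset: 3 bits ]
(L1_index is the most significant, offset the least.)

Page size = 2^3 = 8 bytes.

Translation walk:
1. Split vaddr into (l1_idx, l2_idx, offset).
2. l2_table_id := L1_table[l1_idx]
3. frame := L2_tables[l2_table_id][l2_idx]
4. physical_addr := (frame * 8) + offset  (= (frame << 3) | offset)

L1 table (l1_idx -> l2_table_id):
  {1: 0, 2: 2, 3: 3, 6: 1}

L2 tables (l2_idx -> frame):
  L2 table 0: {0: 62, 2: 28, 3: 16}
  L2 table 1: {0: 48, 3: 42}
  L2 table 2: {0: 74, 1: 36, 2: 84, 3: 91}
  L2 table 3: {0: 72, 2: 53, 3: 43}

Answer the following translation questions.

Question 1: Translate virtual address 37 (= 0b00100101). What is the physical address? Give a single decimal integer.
Answer: 501

Derivation:
vaddr = 37 = 0b00100101
Split: l1_idx=1, l2_idx=0, offset=5
L1[1] = 0
L2[0][0] = 62
paddr = 62 * 8 + 5 = 501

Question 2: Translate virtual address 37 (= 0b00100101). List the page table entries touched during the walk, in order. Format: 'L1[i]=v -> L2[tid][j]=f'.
Answer: L1[1]=0 -> L2[0][0]=62

Derivation:
vaddr = 37 = 0b00100101
Split: l1_idx=1, l2_idx=0, offset=5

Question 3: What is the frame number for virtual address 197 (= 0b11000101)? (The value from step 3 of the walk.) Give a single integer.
Answer: 48

Derivation:
vaddr = 197: l1_idx=6, l2_idx=0
L1[6] = 1; L2[1][0] = 48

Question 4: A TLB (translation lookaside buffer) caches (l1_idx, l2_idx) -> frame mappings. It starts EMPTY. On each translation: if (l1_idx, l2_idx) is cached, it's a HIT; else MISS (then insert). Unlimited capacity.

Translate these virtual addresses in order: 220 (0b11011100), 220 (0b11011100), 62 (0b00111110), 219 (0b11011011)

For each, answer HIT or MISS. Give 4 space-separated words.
vaddr=220: (6,3) not in TLB -> MISS, insert
vaddr=220: (6,3) in TLB -> HIT
vaddr=62: (1,3) not in TLB -> MISS, insert
vaddr=219: (6,3) in TLB -> HIT

Answer: MISS HIT MISS HIT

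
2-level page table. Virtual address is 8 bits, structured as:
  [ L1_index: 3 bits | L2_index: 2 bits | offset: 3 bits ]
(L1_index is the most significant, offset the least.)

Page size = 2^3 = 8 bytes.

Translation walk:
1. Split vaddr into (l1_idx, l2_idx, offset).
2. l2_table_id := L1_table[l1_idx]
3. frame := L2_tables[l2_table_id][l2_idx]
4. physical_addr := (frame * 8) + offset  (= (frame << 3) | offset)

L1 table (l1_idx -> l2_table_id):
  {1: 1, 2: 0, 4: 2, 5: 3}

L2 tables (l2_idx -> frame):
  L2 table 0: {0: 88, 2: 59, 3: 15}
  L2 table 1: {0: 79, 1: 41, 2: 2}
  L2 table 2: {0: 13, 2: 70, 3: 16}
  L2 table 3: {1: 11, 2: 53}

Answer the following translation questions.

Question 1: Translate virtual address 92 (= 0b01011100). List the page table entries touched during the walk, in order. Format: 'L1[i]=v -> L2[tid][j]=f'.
Answer: L1[2]=0 -> L2[0][3]=15

Derivation:
vaddr = 92 = 0b01011100
Split: l1_idx=2, l2_idx=3, offset=4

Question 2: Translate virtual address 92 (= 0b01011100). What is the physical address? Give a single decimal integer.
vaddr = 92 = 0b01011100
Split: l1_idx=2, l2_idx=3, offset=4
L1[2] = 0
L2[0][3] = 15
paddr = 15 * 8 + 4 = 124

Answer: 124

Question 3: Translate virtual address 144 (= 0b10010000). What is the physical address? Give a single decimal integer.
vaddr = 144 = 0b10010000
Split: l1_idx=4, l2_idx=2, offset=0
L1[4] = 2
L2[2][2] = 70
paddr = 70 * 8 + 0 = 560

Answer: 560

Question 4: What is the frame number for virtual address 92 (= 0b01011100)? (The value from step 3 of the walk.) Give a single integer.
Answer: 15

Derivation:
vaddr = 92: l1_idx=2, l2_idx=3
L1[2] = 0; L2[0][3] = 15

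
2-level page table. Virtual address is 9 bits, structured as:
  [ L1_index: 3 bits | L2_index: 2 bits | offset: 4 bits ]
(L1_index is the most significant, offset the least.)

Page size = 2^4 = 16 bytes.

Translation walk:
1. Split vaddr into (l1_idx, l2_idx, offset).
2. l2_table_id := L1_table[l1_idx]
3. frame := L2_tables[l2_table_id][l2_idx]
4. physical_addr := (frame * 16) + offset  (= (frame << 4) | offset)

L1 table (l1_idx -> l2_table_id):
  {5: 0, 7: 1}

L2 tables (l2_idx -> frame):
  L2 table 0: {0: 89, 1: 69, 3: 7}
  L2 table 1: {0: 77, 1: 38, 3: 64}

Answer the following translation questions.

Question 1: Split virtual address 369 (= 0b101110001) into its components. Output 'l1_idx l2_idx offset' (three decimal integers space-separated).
Answer: 5 3 1

Derivation:
vaddr = 369 = 0b101110001
  top 3 bits -> l1_idx = 5
  next 2 bits -> l2_idx = 3
  bottom 4 bits -> offset = 1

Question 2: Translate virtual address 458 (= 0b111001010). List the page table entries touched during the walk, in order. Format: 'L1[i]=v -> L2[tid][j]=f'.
vaddr = 458 = 0b111001010
Split: l1_idx=7, l2_idx=0, offset=10

Answer: L1[7]=1 -> L2[1][0]=77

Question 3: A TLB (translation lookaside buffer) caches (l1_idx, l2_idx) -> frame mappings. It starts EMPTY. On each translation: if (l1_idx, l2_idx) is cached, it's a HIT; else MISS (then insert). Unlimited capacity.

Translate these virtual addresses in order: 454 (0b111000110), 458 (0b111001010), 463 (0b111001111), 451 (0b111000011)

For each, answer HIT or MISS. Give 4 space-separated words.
Answer: MISS HIT HIT HIT

Derivation:
vaddr=454: (7,0) not in TLB -> MISS, insert
vaddr=458: (7,0) in TLB -> HIT
vaddr=463: (7,0) in TLB -> HIT
vaddr=451: (7,0) in TLB -> HIT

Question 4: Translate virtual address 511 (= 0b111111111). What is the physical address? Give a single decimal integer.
Answer: 1039

Derivation:
vaddr = 511 = 0b111111111
Split: l1_idx=7, l2_idx=3, offset=15
L1[7] = 1
L2[1][3] = 64
paddr = 64 * 16 + 15 = 1039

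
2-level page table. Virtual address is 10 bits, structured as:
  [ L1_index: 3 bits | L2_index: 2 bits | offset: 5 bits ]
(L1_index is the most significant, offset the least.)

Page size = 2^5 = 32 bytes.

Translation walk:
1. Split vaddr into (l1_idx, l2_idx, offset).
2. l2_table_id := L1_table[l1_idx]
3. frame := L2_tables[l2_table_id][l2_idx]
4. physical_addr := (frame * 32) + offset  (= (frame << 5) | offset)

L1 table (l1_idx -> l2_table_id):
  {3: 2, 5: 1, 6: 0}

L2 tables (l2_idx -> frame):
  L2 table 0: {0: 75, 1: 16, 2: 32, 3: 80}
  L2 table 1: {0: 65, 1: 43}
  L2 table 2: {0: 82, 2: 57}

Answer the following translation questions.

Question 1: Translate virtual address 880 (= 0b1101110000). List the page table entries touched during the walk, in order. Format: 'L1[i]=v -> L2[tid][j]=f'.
vaddr = 880 = 0b1101110000
Split: l1_idx=6, l2_idx=3, offset=16

Answer: L1[6]=0 -> L2[0][3]=80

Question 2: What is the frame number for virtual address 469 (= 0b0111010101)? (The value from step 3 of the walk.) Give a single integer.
vaddr = 469: l1_idx=3, l2_idx=2
L1[3] = 2; L2[2][2] = 57

Answer: 57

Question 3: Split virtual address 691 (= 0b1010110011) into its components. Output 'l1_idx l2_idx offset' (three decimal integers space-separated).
vaddr = 691 = 0b1010110011
  top 3 bits -> l1_idx = 5
  next 2 bits -> l2_idx = 1
  bottom 5 bits -> offset = 19

Answer: 5 1 19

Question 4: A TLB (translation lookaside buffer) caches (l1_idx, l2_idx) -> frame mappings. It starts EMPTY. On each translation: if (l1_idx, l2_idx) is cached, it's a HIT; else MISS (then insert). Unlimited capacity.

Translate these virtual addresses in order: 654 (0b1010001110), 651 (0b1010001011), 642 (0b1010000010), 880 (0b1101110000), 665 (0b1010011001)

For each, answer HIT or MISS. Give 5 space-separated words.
Answer: MISS HIT HIT MISS HIT

Derivation:
vaddr=654: (5,0) not in TLB -> MISS, insert
vaddr=651: (5,0) in TLB -> HIT
vaddr=642: (5,0) in TLB -> HIT
vaddr=880: (6,3) not in TLB -> MISS, insert
vaddr=665: (5,0) in TLB -> HIT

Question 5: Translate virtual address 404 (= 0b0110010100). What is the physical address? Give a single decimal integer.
vaddr = 404 = 0b0110010100
Split: l1_idx=3, l2_idx=0, offset=20
L1[3] = 2
L2[2][0] = 82
paddr = 82 * 32 + 20 = 2644

Answer: 2644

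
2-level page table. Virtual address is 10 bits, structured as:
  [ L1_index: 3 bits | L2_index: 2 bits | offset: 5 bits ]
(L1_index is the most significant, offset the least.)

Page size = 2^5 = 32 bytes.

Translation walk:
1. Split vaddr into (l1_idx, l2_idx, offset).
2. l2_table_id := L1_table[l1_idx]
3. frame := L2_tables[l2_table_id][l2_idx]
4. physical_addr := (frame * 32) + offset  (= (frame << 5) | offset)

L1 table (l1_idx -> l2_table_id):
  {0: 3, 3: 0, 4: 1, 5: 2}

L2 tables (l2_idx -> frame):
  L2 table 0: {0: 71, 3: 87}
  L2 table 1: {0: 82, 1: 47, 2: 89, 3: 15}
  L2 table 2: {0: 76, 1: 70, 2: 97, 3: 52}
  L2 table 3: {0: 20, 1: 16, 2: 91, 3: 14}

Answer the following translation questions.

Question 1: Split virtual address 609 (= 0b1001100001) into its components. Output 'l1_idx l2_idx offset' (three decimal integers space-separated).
Answer: 4 3 1

Derivation:
vaddr = 609 = 0b1001100001
  top 3 bits -> l1_idx = 4
  next 2 bits -> l2_idx = 3
  bottom 5 bits -> offset = 1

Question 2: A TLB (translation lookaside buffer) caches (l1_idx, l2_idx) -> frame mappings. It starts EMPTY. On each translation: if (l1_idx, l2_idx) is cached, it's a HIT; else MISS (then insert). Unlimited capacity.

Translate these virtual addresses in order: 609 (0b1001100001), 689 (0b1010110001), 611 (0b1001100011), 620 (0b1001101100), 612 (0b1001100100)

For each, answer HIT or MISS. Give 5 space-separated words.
Answer: MISS MISS HIT HIT HIT

Derivation:
vaddr=609: (4,3) not in TLB -> MISS, insert
vaddr=689: (5,1) not in TLB -> MISS, insert
vaddr=611: (4,3) in TLB -> HIT
vaddr=620: (4,3) in TLB -> HIT
vaddr=612: (4,3) in TLB -> HIT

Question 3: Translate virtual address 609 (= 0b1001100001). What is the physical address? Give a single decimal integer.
vaddr = 609 = 0b1001100001
Split: l1_idx=4, l2_idx=3, offset=1
L1[4] = 1
L2[1][3] = 15
paddr = 15 * 32 + 1 = 481

Answer: 481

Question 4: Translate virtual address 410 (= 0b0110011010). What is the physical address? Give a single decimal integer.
Answer: 2298

Derivation:
vaddr = 410 = 0b0110011010
Split: l1_idx=3, l2_idx=0, offset=26
L1[3] = 0
L2[0][0] = 71
paddr = 71 * 32 + 26 = 2298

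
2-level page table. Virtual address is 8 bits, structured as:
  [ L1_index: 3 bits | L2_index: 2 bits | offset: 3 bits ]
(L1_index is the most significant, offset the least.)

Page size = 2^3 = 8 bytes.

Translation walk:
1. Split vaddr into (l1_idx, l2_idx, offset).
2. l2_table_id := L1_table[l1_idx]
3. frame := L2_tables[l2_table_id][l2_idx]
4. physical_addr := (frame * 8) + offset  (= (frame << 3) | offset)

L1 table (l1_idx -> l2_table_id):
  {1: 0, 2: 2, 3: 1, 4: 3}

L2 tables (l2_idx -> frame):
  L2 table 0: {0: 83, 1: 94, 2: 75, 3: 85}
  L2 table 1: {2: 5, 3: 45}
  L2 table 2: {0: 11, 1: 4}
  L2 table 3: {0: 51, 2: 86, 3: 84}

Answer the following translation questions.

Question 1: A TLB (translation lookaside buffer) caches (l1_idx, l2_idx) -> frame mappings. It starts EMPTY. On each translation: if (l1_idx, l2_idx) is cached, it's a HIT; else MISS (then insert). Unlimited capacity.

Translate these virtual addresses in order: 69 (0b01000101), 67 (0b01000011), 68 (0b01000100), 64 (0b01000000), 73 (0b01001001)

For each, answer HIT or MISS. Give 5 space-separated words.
vaddr=69: (2,0) not in TLB -> MISS, insert
vaddr=67: (2,0) in TLB -> HIT
vaddr=68: (2,0) in TLB -> HIT
vaddr=64: (2,0) in TLB -> HIT
vaddr=73: (2,1) not in TLB -> MISS, insert

Answer: MISS HIT HIT HIT MISS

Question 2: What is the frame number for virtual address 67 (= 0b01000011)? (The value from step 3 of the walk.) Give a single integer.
vaddr = 67: l1_idx=2, l2_idx=0
L1[2] = 2; L2[2][0] = 11

Answer: 11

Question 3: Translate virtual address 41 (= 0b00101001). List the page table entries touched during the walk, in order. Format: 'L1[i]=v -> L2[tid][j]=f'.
Answer: L1[1]=0 -> L2[0][1]=94

Derivation:
vaddr = 41 = 0b00101001
Split: l1_idx=1, l2_idx=1, offset=1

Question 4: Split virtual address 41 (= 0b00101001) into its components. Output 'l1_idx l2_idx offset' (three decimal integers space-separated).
Answer: 1 1 1

Derivation:
vaddr = 41 = 0b00101001
  top 3 bits -> l1_idx = 1
  next 2 bits -> l2_idx = 1
  bottom 3 bits -> offset = 1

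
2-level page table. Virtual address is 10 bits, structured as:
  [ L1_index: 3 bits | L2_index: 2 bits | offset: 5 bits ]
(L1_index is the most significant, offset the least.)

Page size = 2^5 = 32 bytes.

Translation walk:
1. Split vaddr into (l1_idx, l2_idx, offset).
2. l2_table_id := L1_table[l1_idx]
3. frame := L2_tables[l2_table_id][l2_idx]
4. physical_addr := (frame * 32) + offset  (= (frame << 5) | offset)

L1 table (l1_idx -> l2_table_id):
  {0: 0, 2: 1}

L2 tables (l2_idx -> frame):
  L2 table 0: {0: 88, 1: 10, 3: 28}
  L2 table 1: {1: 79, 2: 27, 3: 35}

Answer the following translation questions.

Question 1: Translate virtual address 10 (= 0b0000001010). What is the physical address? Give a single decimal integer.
Answer: 2826

Derivation:
vaddr = 10 = 0b0000001010
Split: l1_idx=0, l2_idx=0, offset=10
L1[0] = 0
L2[0][0] = 88
paddr = 88 * 32 + 10 = 2826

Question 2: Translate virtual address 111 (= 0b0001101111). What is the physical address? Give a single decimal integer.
vaddr = 111 = 0b0001101111
Split: l1_idx=0, l2_idx=3, offset=15
L1[0] = 0
L2[0][3] = 28
paddr = 28 * 32 + 15 = 911

Answer: 911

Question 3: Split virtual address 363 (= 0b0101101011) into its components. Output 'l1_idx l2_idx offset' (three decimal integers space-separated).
Answer: 2 3 11

Derivation:
vaddr = 363 = 0b0101101011
  top 3 bits -> l1_idx = 2
  next 2 bits -> l2_idx = 3
  bottom 5 bits -> offset = 11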